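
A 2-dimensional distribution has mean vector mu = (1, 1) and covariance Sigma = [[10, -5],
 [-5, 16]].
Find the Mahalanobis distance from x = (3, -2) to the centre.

Step 1 — centre the observation: (x - mu) = (2, -3).

Step 2 — invert Sigma. det(Sigma) = 10·16 - (-5)² = 135.
  Sigma^{-1} = (1/det) · [[d, -b], [-b, a]] = [[0.1185, 0.037],
 [0.037, 0.0741]].

Step 3 — form the quadratic (x - mu)^T · Sigma^{-1} · (x - mu):
  Sigma^{-1} · (x - mu) = (0.1259, -0.1481).
  (x - mu)^T · [Sigma^{-1} · (x - mu)] = (2)·(0.1259) + (-3)·(-0.1481) = 0.6963.

Step 4 — take square root: d = √(0.6963) ≈ 0.8344.

d(x, mu) = √(0.6963) ≈ 0.8344


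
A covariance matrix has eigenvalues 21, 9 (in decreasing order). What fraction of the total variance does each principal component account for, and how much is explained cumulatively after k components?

Step 1 — total variance = trace(Sigma) = Σ λ_i = 21 + 9 = 30.

Step 2 — fraction explained by component i = λ_i / Σ λ:
  PC1: 21/30 = 0.7
  PC2: 9/30 = 0.3

Step 3 — cumulative fraction after k components = (λ_1 + ... + λ_k) / Σ λ:
  k = 1: 21/30 = 0.7
  k = 2: (21 + 9)/30 = 30/30 = 1

Summary (fraction, with percent):

explained: PC1 0.7 (70%), PC2 0.3 (30%);  cumulative: 0.7, 1


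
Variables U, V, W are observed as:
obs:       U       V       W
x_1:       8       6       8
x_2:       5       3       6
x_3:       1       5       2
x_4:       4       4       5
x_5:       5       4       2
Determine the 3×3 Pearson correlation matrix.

Step 1 — column means:
  mean(U) = (8 + 5 + 1 + 4 + 5) / 5 = 23/5 = 4.6
  mean(V) = (6 + 3 + 5 + 4 + 4) / 5 = 22/5 = 4.4
  mean(W) = (8 + 6 + 2 + 5 + 2) / 5 = 23/5 = 4.6

Step 2 — sample variances and covariances s[i,j] = (1/(n-1)) · Σ_k (x_{k,i} - mean_i) · (x_{k,j} - mean_j), with n-1 = 4:
  s[U,U] = ((3.4)·(3.4) + (0.4)·(0.4) + (-3.6)·(-3.6) + (-0.6)·(-0.6) + (0.4)·(0.4)) / 4 = 25.2/4 = 6.3
  s[U,V] = ((3.4)·(1.6) + (0.4)·(-1.4) + (-3.6)·(0.6) + (-0.6)·(-0.4) + (0.4)·(-0.4)) / 4 = 2.8/4 = 0.7
  s[U,W] = ((3.4)·(3.4) + (0.4)·(1.4) + (-3.6)·(-2.6) + (-0.6)·(0.4) + (0.4)·(-2.6)) / 4 = 20.2/4 = 5.05
  s[V,V] = ((1.6)·(1.6) + (-1.4)·(-1.4) + (0.6)·(0.6) + (-0.4)·(-0.4) + (-0.4)·(-0.4)) / 4 = 5.2/4 = 1.3
  s[V,W] = ((1.6)·(3.4) + (-1.4)·(1.4) + (0.6)·(-2.6) + (-0.4)·(0.4) + (-0.4)·(-2.6)) / 4 = 2.8/4 = 0.7
  s[W,W] = ((3.4)·(3.4) + (1.4)·(1.4) + (-2.6)·(-2.6) + (0.4)·(0.4) + (-2.6)·(-2.6)) / 4 = 27.2/4 = 6.8
  Sample standard deviations s_i = √(s[i,i]):
  s(U) = √(6.3) = 2.51
  s(V) = √(1.3) = 1.1402
  s(W) = √(6.8) = 2.6077

Step 3 — r_{ij} = s_{ij} / (s_i · s_j):
  r[U,U] = 1 (diagonal).
  r[U,V] = 0.7 / (2.51 · 1.1402) = 0.7 / 2.8618 = 0.2446
  r[U,W] = 5.05 / (2.51 · 2.6077) = 5.05 / 6.5452 = 0.7716
  r[V,V] = 1 (diagonal).
  r[V,W] = 0.7 / (1.1402 · 2.6077) = 0.7 / 2.9732 = 0.2354
  r[W,W] = 1 (diagonal).

R is symmetric with unit diagonal. Assembling:

R = [[1, 0.2446, 0.7716],
 [0.2446, 1, 0.2354],
 [0.7716, 0.2354, 1]]


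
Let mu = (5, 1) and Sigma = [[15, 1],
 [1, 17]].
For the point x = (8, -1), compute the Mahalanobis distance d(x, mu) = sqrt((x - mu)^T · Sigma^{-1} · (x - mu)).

Step 1 — centre the observation: (x - mu) = (3, -2).

Step 2 — invert Sigma. det(Sigma) = 15·17 - (1)² = 254.
  Sigma^{-1} = (1/det) · [[d, -b], [-b, a]] = [[0.0669, -0.0039],
 [-0.0039, 0.0591]].

Step 3 — form the quadratic (x - mu)^T · Sigma^{-1} · (x - mu):
  Sigma^{-1} · (x - mu) = (0.2087, -0.1299).
  (x - mu)^T · [Sigma^{-1} · (x - mu)] = (3)·(0.2087) + (-2)·(-0.1299) = 0.8858.

Step 4 — take square root: d = √(0.8858) ≈ 0.9412.

d(x, mu) = √(0.8858) ≈ 0.9412


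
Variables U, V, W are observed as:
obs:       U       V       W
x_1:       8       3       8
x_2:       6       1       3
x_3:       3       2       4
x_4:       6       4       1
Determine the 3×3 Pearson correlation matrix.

Step 1 — column means:
  mean(U) = (8 + 6 + 3 + 6) / 4 = 23/4 = 5.75
  mean(V) = (3 + 1 + 2 + 4) / 4 = 10/4 = 2.5
  mean(W) = (8 + 3 + 4 + 1) / 4 = 16/4 = 4

Step 2 — sample variances and covariances s[i,j] = (1/(n-1)) · Σ_k (x_{k,i} - mean_i) · (x_{k,j} - mean_j), with n-1 = 3:
  s[U,U] = ((2.25)·(2.25) + (0.25)·(0.25) + (-2.75)·(-2.75) + (0.25)·(0.25)) / 3 = 12.75/3 = 4.25
  s[U,V] = ((2.25)·(0.5) + (0.25)·(-1.5) + (-2.75)·(-0.5) + (0.25)·(1.5)) / 3 = 2.5/3 = 0.8333
  s[U,W] = ((2.25)·(4) + (0.25)·(-1) + (-2.75)·(0) + (0.25)·(-3)) / 3 = 8/3 = 2.6667
  s[V,V] = ((0.5)·(0.5) + (-1.5)·(-1.5) + (-0.5)·(-0.5) + (1.5)·(1.5)) / 3 = 5/3 = 1.6667
  s[V,W] = ((0.5)·(4) + (-1.5)·(-1) + (-0.5)·(0) + (1.5)·(-3)) / 3 = -1/3 = -0.3333
  s[W,W] = ((4)·(4) + (-1)·(-1) + (0)·(0) + (-3)·(-3)) / 3 = 26/3 = 8.6667
  Sample standard deviations s_i = √(s[i,i]):
  s(U) = √(4.25) = 2.0616
  s(V) = √(1.6667) = 1.291
  s(W) = √(8.6667) = 2.9439

Step 3 — r_{ij} = s_{ij} / (s_i · s_j):
  r[U,U] = 1 (diagonal).
  r[U,V] = 0.8333 / (2.0616 · 1.291) = 0.8333 / 2.6615 = 0.3131
  r[U,W] = 2.6667 / (2.0616 · 2.9439) = 2.6667 / 6.069 = 0.4394
  r[V,V] = 1 (diagonal).
  r[V,W] = -0.3333 / (1.291 · 2.9439) = -0.3333 / 3.8006 = -0.0877
  r[W,W] = 1 (diagonal).

R is symmetric with unit diagonal. Assembling:

R = [[1, 0.3131, 0.4394],
 [0.3131, 1, -0.0877],
 [0.4394, -0.0877, 1]]


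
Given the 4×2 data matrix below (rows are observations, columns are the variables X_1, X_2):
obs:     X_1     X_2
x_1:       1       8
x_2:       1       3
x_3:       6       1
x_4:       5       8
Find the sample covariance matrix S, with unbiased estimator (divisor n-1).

Step 1 — column means:
  mean(X_1) = (1 + 1 + 6 + 5) / 4 = 13/4 = 3.25
  mean(X_2) = (8 + 3 + 1 + 8) / 4 = 20/4 = 5

Step 2 — sample covariance S[i,j] = (1/(n-1)) · Σ_k (x_{k,i} - mean_i) · (x_{k,j} - mean_j), with n-1 = 3.
  S[X_1,X_1] = ((-2.25)·(-2.25) + (-2.25)·(-2.25) + (2.75)·(2.75) + (1.75)·(1.75)) / 3 = 20.75/3 = 6.9167
  S[X_1,X_2] = ((-2.25)·(3) + (-2.25)·(-2) + (2.75)·(-4) + (1.75)·(3)) / 3 = -8/3 = -2.6667
  S[X_2,X_2] = ((3)·(3) + (-2)·(-2) + (-4)·(-4) + (3)·(3)) / 3 = 38/3 = 12.6667

S is symmetric (S[j,i] = S[i,j]). Assembling:

S = [[6.9167, -2.6667],
 [-2.6667, 12.6667]]


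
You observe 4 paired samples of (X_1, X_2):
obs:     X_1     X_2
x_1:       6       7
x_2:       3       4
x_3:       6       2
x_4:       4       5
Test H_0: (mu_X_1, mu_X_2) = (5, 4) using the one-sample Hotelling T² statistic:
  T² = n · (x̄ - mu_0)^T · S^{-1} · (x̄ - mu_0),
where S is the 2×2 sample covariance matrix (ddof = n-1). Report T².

Step 1 — sample mean vector:
  mean(X_1) = (6 + 3 + 6 + 4) / 4 = 19/4 = 4.75
  mean(X_2) = (7 + 4 + 2 + 5) / 4 = 18/4 = 4.5
  x̄ = (4.75, 4.5),  deviation x̄ - mu_0 = (4.75, 4.5) - (5, 4) = (-0.25, 0.5).

Step 2 — sample covariance matrix, S[i,j] = (1/(n-1)) · Σ_k (x_{k,i} - mean_i) · (x_{k,j} - mean_j), divisor n-1 = 3:
  S[X_1,X_1] = ((1.25)·(1.25) + (-1.75)·(-1.75) + (1.25)·(1.25) + (-0.75)·(-0.75)) / 3 = 6.75/3 = 2.25
  S[X_1,X_2] = ((1.25)·(2.5) + (-1.75)·(-0.5) + (1.25)·(-2.5) + (-0.75)·(0.5)) / 3 = 0.5/3 = 0.1667
  S[X_2,X_2] = ((2.5)·(2.5) + (-0.5)·(-0.5) + (-2.5)·(-2.5) + (0.5)·(0.5)) / 3 = 13/3 = 4.3333
  S = [[2.25, 0.1667],
 [0.1667, 4.3333]].

Step 3 — invert S. det(S) = 2.25·4.3333 - (0.1667)² = 9.7222.
  S^{-1} = (1/det) · [[d, -b], [-b, a]] = [[0.4457, -0.0171],
 [-0.0171, 0.2314]].

Step 4 — quadratic form (x̄ - mu_0)^T · S^{-1} · (x̄ - mu_0):
  S^{-1} · (x̄ - mu_0) = (-0.12, 0.12),
  (x̄ - mu_0)^T · [...] = (-0.25)·(-0.12) + (0.5)·(0.12) = 0.09.

Step 5 — scale by n: T² = 4 · 0.09 = 0.36.

T² ≈ 0.36


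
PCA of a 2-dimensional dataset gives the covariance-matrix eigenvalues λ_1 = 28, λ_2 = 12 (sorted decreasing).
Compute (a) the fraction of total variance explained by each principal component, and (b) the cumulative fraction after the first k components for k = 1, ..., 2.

Step 1 — total variance = trace(Sigma) = Σ λ_i = 28 + 12 = 40.

Step 2 — fraction explained by component i = λ_i / Σ λ:
  PC1: 28/40 = 0.7
  PC2: 12/40 = 0.3

Step 3 — cumulative fraction after k components = (λ_1 + ... + λ_k) / Σ λ:
  k = 1: 28/40 = 0.7
  k = 2: (28 + 12)/40 = 40/40 = 1

Summary (fraction, with percent):

explained: PC1 0.7 (70%), PC2 0.3 (30%);  cumulative: 0.7, 1


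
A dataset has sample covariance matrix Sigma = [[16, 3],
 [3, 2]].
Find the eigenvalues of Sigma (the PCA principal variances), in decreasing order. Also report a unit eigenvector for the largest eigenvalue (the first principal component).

Step 1 — characteristic polynomial of 2×2 Sigma:
  det(Sigma - λI) = λ² - trace · λ + det = 0.
  trace = 16 + 2 = 18, det = 16·2 - (3)² = 23.
Step 2 — discriminant:
  Δ = trace² - 4·det = 324 - 92 = 232.
Step 3 — eigenvalues:
  λ = (trace ± √Δ)/2 = (18 ± 15.2315)/2,
  λ_1 = 16.6158,  λ_2 = 1.3842.

Step 4 — unit eigenvector for λ_1: solve (Sigma - λ_1 I)v = 0. First row:
  (16 - 16.6158)·v_x + (3)·v_y = 0, i.e. (-0.6158)·v_x + (3)·v_y = 0,
  so v ∝ (b, λ_1 - a) = (3, 0.6158) = u.
  ||u|| = √((3)² + (0.6158)²) = √(9.3792) ≈ 3.0625,
  v_1 = u/||u|| ≈ (0.9796, 0.2011) (||v_1|| = 1).

λ_1 = 16.6158,  λ_2 = 1.3842;  v_1 ≈ (0.9796, 0.2011)


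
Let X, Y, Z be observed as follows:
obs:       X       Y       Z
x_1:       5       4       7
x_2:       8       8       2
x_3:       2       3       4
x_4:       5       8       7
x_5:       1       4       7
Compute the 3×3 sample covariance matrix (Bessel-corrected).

Step 1 — column means:
  mean(X) = (5 + 8 + 2 + 5 + 1) / 5 = 21/5 = 4.2
  mean(Y) = (4 + 8 + 3 + 8 + 4) / 5 = 27/5 = 5.4
  mean(Z) = (7 + 2 + 4 + 7 + 7) / 5 = 27/5 = 5.4

Step 2 — sample covariance S[i,j] = (1/(n-1)) · Σ_k (x_{k,i} - mean_i) · (x_{k,j} - mean_j), with n-1 = 4.
  S[X,X] = ((0.8)·(0.8) + (3.8)·(3.8) + (-2.2)·(-2.2) + (0.8)·(0.8) + (-3.2)·(-3.2)) / 4 = 30.8/4 = 7.7
  S[X,Y] = ((0.8)·(-1.4) + (3.8)·(2.6) + (-2.2)·(-2.4) + (0.8)·(2.6) + (-3.2)·(-1.4)) / 4 = 20.6/4 = 5.15
  S[X,Z] = ((0.8)·(1.6) + (3.8)·(-3.4) + (-2.2)·(-1.4) + (0.8)·(1.6) + (-3.2)·(1.6)) / 4 = -12.4/4 = -3.1
  S[Y,Y] = ((-1.4)·(-1.4) + (2.6)·(2.6) + (-2.4)·(-2.4) + (2.6)·(2.6) + (-1.4)·(-1.4)) / 4 = 23.2/4 = 5.8
  S[Y,Z] = ((-1.4)·(1.6) + (2.6)·(-3.4) + (-2.4)·(-1.4) + (2.6)·(1.6) + (-1.4)·(1.6)) / 4 = -5.8/4 = -1.45
  S[Z,Z] = ((1.6)·(1.6) + (-3.4)·(-3.4) + (-1.4)·(-1.4) + (1.6)·(1.6) + (1.6)·(1.6)) / 4 = 21.2/4 = 5.3

S is symmetric (S[j,i] = S[i,j]). Assembling:

S = [[7.7, 5.15, -3.1],
 [5.15, 5.8, -1.45],
 [-3.1, -1.45, 5.3]]


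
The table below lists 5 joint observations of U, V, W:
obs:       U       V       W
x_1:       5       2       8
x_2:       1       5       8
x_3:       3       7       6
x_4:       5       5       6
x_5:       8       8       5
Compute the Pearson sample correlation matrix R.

Step 1 — column means:
  mean(U) = (5 + 1 + 3 + 5 + 8) / 5 = 22/5 = 4.4
  mean(V) = (2 + 5 + 7 + 5 + 8) / 5 = 27/5 = 5.4
  mean(W) = (8 + 8 + 6 + 6 + 5) / 5 = 33/5 = 6.6

Step 2 — sample variances and covariances s[i,j] = (1/(n-1)) · Σ_k (x_{k,i} - mean_i) · (x_{k,j} - mean_j), with n-1 = 4:
  s[U,U] = ((0.6)·(0.6) + (-3.4)·(-3.4) + (-1.4)·(-1.4) + (0.6)·(0.6) + (3.6)·(3.6)) / 4 = 27.2/4 = 6.8
  s[U,V] = ((0.6)·(-3.4) + (-3.4)·(-0.4) + (-1.4)·(1.6) + (0.6)·(-0.4) + (3.6)·(2.6)) / 4 = 6.2/4 = 1.55
  s[U,W] = ((0.6)·(1.4) + (-3.4)·(1.4) + (-1.4)·(-0.6) + (0.6)·(-0.6) + (3.6)·(-1.6)) / 4 = -9.2/4 = -2.3
  s[V,V] = ((-3.4)·(-3.4) + (-0.4)·(-0.4) + (1.6)·(1.6) + (-0.4)·(-0.4) + (2.6)·(2.6)) / 4 = 21.2/4 = 5.3
  s[V,W] = ((-3.4)·(1.4) + (-0.4)·(1.4) + (1.6)·(-0.6) + (-0.4)·(-0.6) + (2.6)·(-1.6)) / 4 = -10.2/4 = -2.55
  s[W,W] = ((1.4)·(1.4) + (1.4)·(1.4) + (-0.6)·(-0.6) + (-0.6)·(-0.6) + (-1.6)·(-1.6)) / 4 = 7.2/4 = 1.8
  Sample standard deviations s_i = √(s[i,i]):
  s(U) = √(6.8) = 2.6077
  s(V) = √(5.3) = 2.3022
  s(W) = √(1.8) = 1.3416

Step 3 — r_{ij} = s_{ij} / (s_i · s_j):
  r[U,U] = 1 (diagonal).
  r[U,V] = 1.55 / (2.6077 · 2.3022) = 1.55 / 6.0033 = 0.2582
  r[U,W] = -2.3 / (2.6077 · 1.3416) = -2.3 / 3.4986 = -0.6574
  r[V,V] = 1 (diagonal).
  r[V,W] = -2.55 / (2.3022 · 1.3416) = -2.55 / 3.0887 = -0.8256
  r[W,W] = 1 (diagonal).

R is symmetric with unit diagonal. Assembling:

R = [[1, 0.2582, -0.6574],
 [0.2582, 1, -0.8256],
 [-0.6574, -0.8256, 1]]


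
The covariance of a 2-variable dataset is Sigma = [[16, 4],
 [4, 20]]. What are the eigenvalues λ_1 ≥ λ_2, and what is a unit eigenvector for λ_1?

Step 1 — characteristic polynomial of 2×2 Sigma:
  det(Sigma - λI) = λ² - trace · λ + det = 0.
  trace = 16 + 20 = 36, det = 16·20 - (4)² = 304.
Step 2 — discriminant:
  Δ = trace² - 4·det = 1296 - 1216 = 80.
Step 3 — eigenvalues:
  λ = (trace ± √Δ)/2 = (36 ± 8.9443)/2,
  λ_1 = 22.4721,  λ_2 = 13.5279.

Step 4 — unit eigenvector for λ_1: solve (Sigma - λ_1 I)v = 0. First row:
  (16 - 22.4721)·v_x + (4)·v_y = 0, i.e. (-6.4721)·v_x + (4)·v_y = 0,
  so v ∝ (b, λ_1 - a) = (4, 6.4721) = u.
  ||u|| = √((4)² + (6.4721)²) = √(57.8885) ≈ 7.6085,
  v_1 = u/||u|| ≈ (0.5257, 0.8507) (||v_1|| = 1).

λ_1 = 22.4721,  λ_2 = 13.5279;  v_1 ≈ (0.5257, 0.8507)


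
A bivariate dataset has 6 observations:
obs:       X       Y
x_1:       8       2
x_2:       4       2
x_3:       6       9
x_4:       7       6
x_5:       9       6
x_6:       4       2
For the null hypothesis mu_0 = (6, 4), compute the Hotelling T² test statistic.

Step 1 — sample mean vector:
  mean(X) = (8 + 4 + 6 + 7 + 9 + 4) / 6 = 38/6 = 6.3333
  mean(Y) = (2 + 2 + 9 + 6 + 6 + 2) / 6 = 27/6 = 4.5
  x̄ = (6.3333, 4.5),  deviation x̄ - mu_0 = (6.3333, 4.5) - (6, 4) = (0.3333, 0.5).

Step 2 — sample covariance matrix, S[i,j] = (1/(n-1)) · Σ_k (x_{k,i} - mean_i) · (x_{k,j} - mean_j), divisor n-1 = 5:
  S[X,X] = ((1.6667)·(1.6667) + (-2.3333)·(-2.3333) + (-0.3333)·(-0.3333) + (0.6667)·(0.6667) + (2.6667)·(2.6667) + (-2.3333)·(-2.3333)) / 5 = 21.3333/5 = 4.2667
  S[X,Y] = ((1.6667)·(-2.5) + (-2.3333)·(-2.5) + (-0.3333)·(4.5) + (0.6667)·(1.5) + (2.6667)·(1.5) + (-2.3333)·(-2.5)) / 5 = 11/5 = 2.2
  S[Y,Y] = ((-2.5)·(-2.5) + (-2.5)·(-2.5) + (4.5)·(4.5) + (1.5)·(1.5) + (1.5)·(1.5) + (-2.5)·(-2.5)) / 5 = 43.5/5 = 8.7
  S = [[4.2667, 2.2],
 [2.2, 8.7]].

Step 3 — invert S. det(S) = 4.2667·8.7 - (2.2)² = 32.28.
  S^{-1} = (1/det) · [[d, -b], [-b, a]] = [[0.2695, -0.0682],
 [-0.0682, 0.1322]].

Step 4 — quadratic form (x̄ - mu_0)^T · S^{-1} · (x̄ - mu_0):
  S^{-1} · (x̄ - mu_0) = (0.0558, 0.0434),
  (x̄ - mu_0)^T · [...] = (0.3333)·(0.0558) + (0.5)·(0.0434) = 0.0403.

Step 5 — scale by n: T² = 6 · 0.0403 = 0.2416.

T² ≈ 0.2416


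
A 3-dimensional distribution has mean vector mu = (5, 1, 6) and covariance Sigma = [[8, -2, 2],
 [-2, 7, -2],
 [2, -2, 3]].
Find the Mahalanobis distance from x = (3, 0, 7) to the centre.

Step 1 — centre the observation: (x - mu) = (-2, -1, 1).

Step 2 — invert Sigma (cofactor / det for 3×3, or solve directly):
  Sigma^{-1} = [[0.1518, 0.0179, -0.0893],
 [0.0179, 0.1786, 0.1071],
 [-0.0893, 0.1071, 0.4643]].

Step 3 — form the quadratic (x - mu)^T · Sigma^{-1} · (x - mu):
  Sigma^{-1} · (x - mu) = (-0.4107, -0.1071, 0.5357).
  (x - mu)^T · [Sigma^{-1} · (x - mu)] = (-2)·(-0.4107) + (-1)·(-0.1071) + (1)·(0.5357) = 1.4643.

Step 4 — take square root: d = √(1.4643) ≈ 1.2101.

d(x, mu) = √(1.4643) ≈ 1.2101


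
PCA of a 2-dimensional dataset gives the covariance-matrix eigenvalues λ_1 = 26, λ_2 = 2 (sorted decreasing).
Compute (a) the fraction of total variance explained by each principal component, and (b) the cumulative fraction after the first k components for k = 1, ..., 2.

Step 1 — total variance = trace(Sigma) = Σ λ_i = 26 + 2 = 28.

Step 2 — fraction explained by component i = λ_i / Σ λ:
  PC1: 26/28 = 0.9286
  PC2: 2/28 = 0.0714

Step 3 — cumulative fraction after k components = (λ_1 + ... + λ_k) / Σ λ:
  k = 1: 26/28 = 0.9286
  k = 2: (26 + 2)/28 = 28/28 = 1

Summary (fraction, with percent):

explained: PC1 0.9286 (92.86%), PC2 0.0714 (7.14%);  cumulative: 0.9286, 1


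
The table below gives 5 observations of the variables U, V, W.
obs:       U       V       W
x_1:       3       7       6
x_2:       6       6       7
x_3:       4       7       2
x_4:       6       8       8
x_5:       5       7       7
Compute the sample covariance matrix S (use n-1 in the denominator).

Step 1 — column means:
  mean(U) = (3 + 6 + 4 + 6 + 5) / 5 = 24/5 = 4.8
  mean(V) = (7 + 6 + 7 + 8 + 7) / 5 = 35/5 = 7
  mean(W) = (6 + 7 + 2 + 8 + 7) / 5 = 30/5 = 6

Step 2 — sample covariance S[i,j] = (1/(n-1)) · Σ_k (x_{k,i} - mean_i) · (x_{k,j} - mean_j), with n-1 = 4.
  S[U,U] = ((-1.8)·(-1.8) + (1.2)·(1.2) + (-0.8)·(-0.8) + (1.2)·(1.2) + (0.2)·(0.2)) / 4 = 6.8/4 = 1.7
  S[U,V] = ((-1.8)·(0) + (1.2)·(-1) + (-0.8)·(0) + (1.2)·(1) + (0.2)·(0)) / 4 = 0/4 = 0
  S[U,W] = ((-1.8)·(0) + (1.2)·(1) + (-0.8)·(-4) + (1.2)·(2) + (0.2)·(1)) / 4 = 7/4 = 1.75
  S[V,V] = ((0)·(0) + (-1)·(-1) + (0)·(0) + (1)·(1) + (0)·(0)) / 4 = 2/4 = 0.5
  S[V,W] = ((0)·(0) + (-1)·(1) + (0)·(-4) + (1)·(2) + (0)·(1)) / 4 = 1/4 = 0.25
  S[W,W] = ((0)·(0) + (1)·(1) + (-4)·(-4) + (2)·(2) + (1)·(1)) / 4 = 22/4 = 5.5

S is symmetric (S[j,i] = S[i,j]). Assembling:

S = [[1.7, 0, 1.75],
 [0, 0.5, 0.25],
 [1.75, 0.25, 5.5]]


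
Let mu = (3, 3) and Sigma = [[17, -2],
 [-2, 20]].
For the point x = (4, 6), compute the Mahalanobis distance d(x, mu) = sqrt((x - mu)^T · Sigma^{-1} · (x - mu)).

Step 1 — centre the observation: (x - mu) = (1, 3).

Step 2 — invert Sigma. det(Sigma) = 17·20 - (-2)² = 336.
  Sigma^{-1} = (1/det) · [[d, -b], [-b, a]] = [[0.0595, 0.006],
 [0.006, 0.0506]].

Step 3 — form the quadratic (x - mu)^T · Sigma^{-1} · (x - mu):
  Sigma^{-1} · (x - mu) = (0.0774, 0.1577).
  (x - mu)^T · [Sigma^{-1} · (x - mu)] = (1)·(0.0774) + (3)·(0.1577) = 0.5506.

Step 4 — take square root: d = √(0.5506) ≈ 0.742.

d(x, mu) = √(0.5506) ≈ 0.742


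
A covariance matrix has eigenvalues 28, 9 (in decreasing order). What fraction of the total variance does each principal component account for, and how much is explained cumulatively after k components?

Step 1 — total variance = trace(Sigma) = Σ λ_i = 28 + 9 = 37.

Step 2 — fraction explained by component i = λ_i / Σ λ:
  PC1: 28/37 = 0.7568
  PC2: 9/37 = 0.2432

Step 3 — cumulative fraction after k components = (λ_1 + ... + λ_k) / Σ λ:
  k = 1: 28/37 = 0.7568
  k = 2: (28 + 9)/37 = 37/37 = 1

Summary (fraction, with percent):

explained: PC1 0.7568 (75.68%), PC2 0.2432 (24.32%);  cumulative: 0.7568, 1


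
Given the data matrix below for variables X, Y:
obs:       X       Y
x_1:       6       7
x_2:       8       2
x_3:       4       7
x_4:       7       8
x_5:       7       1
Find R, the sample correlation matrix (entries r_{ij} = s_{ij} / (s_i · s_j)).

Step 1 — column means:
  mean(X) = (6 + 8 + 4 + 7 + 7) / 5 = 32/5 = 6.4
  mean(Y) = (7 + 2 + 7 + 8 + 1) / 5 = 25/5 = 5

Step 2 — sample variances and covariances s[i,j] = (1/(n-1)) · Σ_k (x_{k,i} - mean_i) · (x_{k,j} - mean_j), with n-1 = 4:
  s[X,X] = ((-0.4)·(-0.4) + (1.6)·(1.6) + (-2.4)·(-2.4) + (0.6)·(0.6) + (0.6)·(0.6)) / 4 = 9.2/4 = 2.3
  s[X,Y] = ((-0.4)·(2) + (1.6)·(-3) + (-2.4)·(2) + (0.6)·(3) + (0.6)·(-4)) / 4 = -11/4 = -2.75
  s[Y,Y] = ((2)·(2) + (-3)·(-3) + (2)·(2) + (3)·(3) + (-4)·(-4)) / 4 = 42/4 = 10.5
  Sample standard deviations s_i = √(s[i,i]):
  s(X) = √(2.3) = 1.5166
  s(Y) = √(10.5) = 3.2404

Step 3 — r_{ij} = s_{ij} / (s_i · s_j):
  r[X,X] = 1 (diagonal).
  r[X,Y] = -2.75 / (1.5166 · 3.2404) = -2.75 / 4.9143 = -0.5596
  r[Y,Y] = 1 (diagonal).

R is symmetric with unit diagonal. Assembling:

R = [[1, -0.5596],
 [-0.5596, 1]]


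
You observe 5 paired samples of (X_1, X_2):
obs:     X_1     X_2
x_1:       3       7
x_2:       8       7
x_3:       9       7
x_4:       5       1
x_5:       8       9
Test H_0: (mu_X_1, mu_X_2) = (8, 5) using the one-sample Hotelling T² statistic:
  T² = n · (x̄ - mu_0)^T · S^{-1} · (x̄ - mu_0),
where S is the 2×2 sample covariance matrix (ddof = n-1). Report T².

Step 1 — sample mean vector:
  mean(X_1) = (3 + 8 + 9 + 5 + 8) / 5 = 33/5 = 6.6
  mean(X_2) = (7 + 7 + 7 + 1 + 9) / 5 = 31/5 = 6.2
  x̄ = (6.6, 6.2),  deviation x̄ - mu_0 = (6.6, 6.2) - (8, 5) = (-1.4, 1.2).

Step 2 — sample covariance matrix, S[i,j] = (1/(n-1)) · Σ_k (x_{k,i} - mean_i) · (x_{k,j} - mean_j), divisor n-1 = 4:
  S[X_1,X_1] = ((-3.6)·(-3.6) + (1.4)·(1.4) + (2.4)·(2.4) + (-1.6)·(-1.6) + (1.4)·(1.4)) / 4 = 25.2/4 = 6.3
  S[X_1,X_2] = ((-3.6)·(0.8) + (1.4)·(0.8) + (2.4)·(0.8) + (-1.6)·(-5.2) + (1.4)·(2.8)) / 4 = 12.4/4 = 3.1
  S[X_2,X_2] = ((0.8)·(0.8) + (0.8)·(0.8) + (0.8)·(0.8) + (-5.2)·(-5.2) + (2.8)·(2.8)) / 4 = 36.8/4 = 9.2
  S = [[6.3, 3.1],
 [3.1, 9.2]].

Step 3 — invert S. det(S) = 6.3·9.2 - (3.1)² = 48.35.
  S^{-1} = (1/det) · [[d, -b], [-b, a]] = [[0.1903, -0.0641],
 [-0.0641, 0.1303]].

Step 4 — quadratic form (x̄ - mu_0)^T · S^{-1} · (x̄ - mu_0):
  S^{-1} · (x̄ - mu_0) = (-0.3433, 0.2461),
  (x̄ - mu_0)^T · [...] = (-1.4)·(-0.3433) + (1.2)·(0.2461) = 0.776.

Step 5 — scale by n: T² = 5 · 0.776 = 3.88.

T² ≈ 3.88


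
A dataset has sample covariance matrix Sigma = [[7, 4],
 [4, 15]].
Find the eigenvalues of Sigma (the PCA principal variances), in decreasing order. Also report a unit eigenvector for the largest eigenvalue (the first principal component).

Step 1 — characteristic polynomial of 2×2 Sigma:
  det(Sigma - λI) = λ² - trace · λ + det = 0.
  trace = 7 + 15 = 22, det = 7·15 - (4)² = 89.
Step 2 — discriminant:
  Δ = trace² - 4·det = 484 - 356 = 128.
Step 3 — eigenvalues:
  λ = (trace ± √Δ)/2 = (22 ± 11.3137)/2,
  λ_1 = 16.6569,  λ_2 = 5.3431.

Step 4 — unit eigenvector for λ_1: solve (Sigma - λ_1 I)v = 0. First row:
  (7 - 16.6569)·v_x + (4)·v_y = 0, i.e. (-9.6569)·v_x + (4)·v_y = 0,
  so v ∝ (b, λ_1 - a) = (4, 9.6569) = u.
  ||u|| = √((4)² + (9.6569)²) = √(109.2548) ≈ 10.4525,
  v_1 = u/||u|| ≈ (0.3827, 0.9239) (||v_1|| = 1).

λ_1 = 16.6569,  λ_2 = 5.3431;  v_1 ≈ (0.3827, 0.9239)


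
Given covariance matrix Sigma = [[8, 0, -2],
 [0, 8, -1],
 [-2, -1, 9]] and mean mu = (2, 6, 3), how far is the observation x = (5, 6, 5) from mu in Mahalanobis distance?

Step 1 — centre the observation: (x - mu) = (3, 0, 2).

Step 2 — invert Sigma (cofactor / det for 3×3, or solve directly):
  Sigma^{-1} = [[0.1325, 0.0037, 0.0299],
 [0.0037, 0.1269, 0.0149],
 [0.0299, 0.0149, 0.1194]].

Step 3 — form the quadratic (x - mu)^T · Sigma^{-1} · (x - mu):
  Sigma^{-1} · (x - mu) = (0.4571, 0.041, 0.3284).
  (x - mu)^T · [Sigma^{-1} · (x - mu)] = (3)·(0.4571) + (0)·(0.041) + (2)·(0.3284) = 2.028.

Step 4 — take square root: d = √(2.028) ≈ 1.4241.

d(x, mu) = √(2.028) ≈ 1.4241


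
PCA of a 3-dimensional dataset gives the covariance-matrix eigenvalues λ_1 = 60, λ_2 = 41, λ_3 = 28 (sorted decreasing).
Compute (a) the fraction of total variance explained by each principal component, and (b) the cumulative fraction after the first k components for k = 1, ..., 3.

Step 1 — total variance = trace(Sigma) = Σ λ_i = 60 + 41 + 28 = 129.

Step 2 — fraction explained by component i = λ_i / Σ λ:
  PC1: 60/129 = 0.4651
  PC2: 41/129 = 0.3178
  PC3: 28/129 = 0.2171

Step 3 — cumulative fraction after k components = (λ_1 + ... + λ_k) / Σ λ:
  k = 1: 60/129 = 0.4651
  k = 2: (60 + 41)/129 = 101/129 = 0.7829
  k = 3: (60 + 41 + 28)/129 = 129/129 = 1

Summary (fraction, with percent):

explained: PC1 0.4651 (46.51%), PC2 0.3178 (31.78%), PC3 0.2171 (21.71%);  cumulative: 0.4651, 0.7829, 1


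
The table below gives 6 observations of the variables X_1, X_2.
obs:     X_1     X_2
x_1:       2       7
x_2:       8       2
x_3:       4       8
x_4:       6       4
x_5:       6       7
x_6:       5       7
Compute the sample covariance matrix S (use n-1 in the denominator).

Step 1 — column means:
  mean(X_1) = (2 + 8 + 4 + 6 + 6 + 5) / 6 = 31/6 = 5.1667
  mean(X_2) = (7 + 2 + 8 + 4 + 7 + 7) / 6 = 35/6 = 5.8333

Step 2 — sample covariance S[i,j] = (1/(n-1)) · Σ_k (x_{k,i} - mean_i) · (x_{k,j} - mean_j), with n-1 = 5.
  S[X_1,X_1] = ((-3.1667)·(-3.1667) + (2.8333)·(2.8333) + (-1.1667)·(-1.1667) + (0.8333)·(0.8333) + (0.8333)·(0.8333) + (-0.1667)·(-0.1667)) / 5 = 20.8333/5 = 4.1667
  S[X_1,X_2] = ((-3.1667)·(1.1667) + (2.8333)·(-3.8333) + (-1.1667)·(2.1667) + (0.8333)·(-1.8333) + (0.8333)·(1.1667) + (-0.1667)·(1.1667)) / 5 = -17.8333/5 = -3.5667
  S[X_2,X_2] = ((1.1667)·(1.1667) + (-3.8333)·(-3.8333) + (2.1667)·(2.1667) + (-1.8333)·(-1.8333) + (1.1667)·(1.1667) + (1.1667)·(1.1667)) / 5 = 26.8333/5 = 5.3667

S is symmetric (S[j,i] = S[i,j]). Assembling:

S = [[4.1667, -3.5667],
 [-3.5667, 5.3667]]


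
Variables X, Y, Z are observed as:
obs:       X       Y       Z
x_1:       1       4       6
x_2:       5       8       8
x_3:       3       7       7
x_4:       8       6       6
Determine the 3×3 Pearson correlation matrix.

Step 1 — column means:
  mean(X) = (1 + 5 + 3 + 8) / 4 = 17/4 = 4.25
  mean(Y) = (4 + 8 + 7 + 6) / 4 = 25/4 = 6.25
  mean(Z) = (6 + 8 + 7 + 6) / 4 = 27/4 = 6.75

Step 2 — sample variances and covariances s[i,j] = (1/(n-1)) · Σ_k (x_{k,i} - mean_i) · (x_{k,j} - mean_j), with n-1 = 3:
  s[X,X] = ((-3.25)·(-3.25) + (0.75)·(0.75) + (-1.25)·(-1.25) + (3.75)·(3.75)) / 3 = 26.75/3 = 8.9167
  s[X,Y] = ((-3.25)·(-2.25) + (0.75)·(1.75) + (-1.25)·(0.75) + (3.75)·(-0.25)) / 3 = 6.75/3 = 2.25
  s[X,Z] = ((-3.25)·(-0.75) + (0.75)·(1.25) + (-1.25)·(0.25) + (3.75)·(-0.75)) / 3 = 0.25/3 = 0.0833
  s[Y,Y] = ((-2.25)·(-2.25) + (1.75)·(1.75) + (0.75)·(0.75) + (-0.25)·(-0.25)) / 3 = 8.75/3 = 2.9167
  s[Y,Z] = ((-2.25)·(-0.75) + (1.75)·(1.25) + (0.75)·(0.25) + (-0.25)·(-0.75)) / 3 = 4.25/3 = 1.4167
  s[Z,Z] = ((-0.75)·(-0.75) + (1.25)·(1.25) + (0.25)·(0.25) + (-0.75)·(-0.75)) / 3 = 2.75/3 = 0.9167
  Sample standard deviations s_i = √(s[i,i]):
  s(X) = √(8.9167) = 2.9861
  s(Y) = √(2.9167) = 1.7078
  s(Z) = √(0.9167) = 0.9574

Step 3 — r_{ij} = s_{ij} / (s_i · s_j):
  r[X,X] = 1 (diagonal).
  r[X,Y] = 2.25 / (2.9861 · 1.7078) = 2.25 / 5.0997 = 0.4412
  r[X,Z] = 0.0833 / (2.9861 · 0.9574) = 0.0833 / 2.859 = 0.0291
  r[Y,Y] = 1 (diagonal).
  r[Y,Z] = 1.4167 / (1.7078 · 0.9574) = 1.4167 / 1.6351 = 0.8664
  r[Z,Z] = 1 (diagonal).

R is symmetric with unit diagonal. Assembling:

R = [[1, 0.4412, 0.0291],
 [0.4412, 1, 0.8664],
 [0.0291, 0.8664, 1]]


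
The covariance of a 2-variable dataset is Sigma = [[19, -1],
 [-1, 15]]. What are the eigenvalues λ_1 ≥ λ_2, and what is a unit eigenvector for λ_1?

Step 1 — characteristic polynomial of 2×2 Sigma:
  det(Sigma - λI) = λ² - trace · λ + det = 0.
  trace = 19 + 15 = 34, det = 19·15 - (-1)² = 284.
Step 2 — discriminant:
  Δ = trace² - 4·det = 1156 - 1136 = 20.
Step 3 — eigenvalues:
  λ = (trace ± √Δ)/2 = (34 ± 4.4721)/2,
  λ_1 = 19.2361,  λ_2 = 14.7639.

Step 4 — unit eigenvector for λ_1: solve (Sigma - λ_1 I)v = 0. First row:
  (19 - 19.2361)·v_x + (-1)·v_y = 0, i.e. (-0.2361)·v_x + (-1)·v_y = 0,
  so v ∝ (b, λ_1 - a) = (-1, 0.2361); multiply by -1 so the first entry is positive: u = (1, -0.2361).
  ||u|| = √((1)² + (-0.2361)²) = √(1.0557) ≈ 1.0275,
  v_1 = u/||u|| ≈ (0.9732, -0.2298) (||v_1|| = 1).

λ_1 = 19.2361,  λ_2 = 14.7639;  v_1 ≈ (0.9732, -0.2298)


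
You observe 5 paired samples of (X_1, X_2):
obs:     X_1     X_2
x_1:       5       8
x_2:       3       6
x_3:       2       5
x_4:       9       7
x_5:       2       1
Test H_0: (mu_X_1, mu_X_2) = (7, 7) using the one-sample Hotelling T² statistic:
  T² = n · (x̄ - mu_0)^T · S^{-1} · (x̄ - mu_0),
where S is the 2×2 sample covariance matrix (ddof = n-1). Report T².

Step 1 — sample mean vector:
  mean(X_1) = (5 + 3 + 2 + 9 + 2) / 5 = 21/5 = 4.2
  mean(X_2) = (8 + 6 + 5 + 7 + 1) / 5 = 27/5 = 5.4
  x̄ = (4.2, 5.4),  deviation x̄ - mu_0 = (4.2, 5.4) - (7, 7) = (-2.8, -1.6).

Step 2 — sample covariance matrix, S[i,j] = (1/(n-1)) · Σ_k (x_{k,i} - mean_i) · (x_{k,j} - mean_j), divisor n-1 = 4:
  S[X_1,X_1] = ((0.8)·(0.8) + (-1.2)·(-1.2) + (-2.2)·(-2.2) + (4.8)·(4.8) + (-2.2)·(-2.2)) / 4 = 34.8/4 = 8.7
  S[X_1,X_2] = ((0.8)·(2.6) + (-1.2)·(0.6) + (-2.2)·(-0.4) + (4.8)·(1.6) + (-2.2)·(-4.4)) / 4 = 19.6/4 = 4.9
  S[X_2,X_2] = ((2.6)·(2.6) + (0.6)·(0.6) + (-0.4)·(-0.4) + (1.6)·(1.6) + (-4.4)·(-4.4)) / 4 = 29.2/4 = 7.3
  S = [[8.7, 4.9],
 [4.9, 7.3]].

Step 3 — invert S. det(S) = 8.7·7.3 - (4.9)² = 39.5.
  S^{-1} = (1/det) · [[d, -b], [-b, a]] = [[0.1848, -0.1241],
 [-0.1241, 0.2203]].

Step 4 — quadratic form (x̄ - mu_0)^T · S^{-1} · (x̄ - mu_0):
  S^{-1} · (x̄ - mu_0) = (-0.319, -0.0051),
  (x̄ - mu_0)^T · [...] = (-2.8)·(-0.319) + (-1.6)·(-0.0051) = 0.9013.

Step 5 — scale by n: T² = 5 · 0.9013 = 4.5063.

T² ≈ 4.5063


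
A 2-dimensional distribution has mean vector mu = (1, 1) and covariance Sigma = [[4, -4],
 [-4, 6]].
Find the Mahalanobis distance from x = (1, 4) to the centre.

Step 1 — centre the observation: (x - mu) = (0, 3).

Step 2 — invert Sigma. det(Sigma) = 4·6 - (-4)² = 8.
  Sigma^{-1} = (1/det) · [[d, -b], [-b, a]] = [[0.75, 0.5],
 [0.5, 0.5]].

Step 3 — form the quadratic (x - mu)^T · Sigma^{-1} · (x - mu):
  Sigma^{-1} · (x - mu) = (1.5, 1.5).
  (x - mu)^T · [Sigma^{-1} · (x - mu)] = (0)·(1.5) + (3)·(1.5) = 4.5.

Step 4 — take square root: d = √(4.5) ≈ 2.1213.

d(x, mu) = √(4.5) ≈ 2.1213


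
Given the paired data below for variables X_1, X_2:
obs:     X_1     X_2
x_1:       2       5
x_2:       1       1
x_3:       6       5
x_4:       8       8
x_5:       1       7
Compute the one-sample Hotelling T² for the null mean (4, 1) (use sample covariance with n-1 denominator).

Step 1 — sample mean vector:
  mean(X_1) = (2 + 1 + 6 + 8 + 1) / 5 = 18/5 = 3.6
  mean(X_2) = (5 + 1 + 5 + 8 + 7) / 5 = 26/5 = 5.2
  x̄ = (3.6, 5.2),  deviation x̄ - mu_0 = (3.6, 5.2) - (4, 1) = (-0.4, 4.2).

Step 2 — sample covariance matrix, S[i,j] = (1/(n-1)) · Σ_k (x_{k,i} - mean_i) · (x_{k,j} - mean_j), divisor n-1 = 4:
  S[X_1,X_1] = ((-1.6)·(-1.6) + (-2.6)·(-2.6) + (2.4)·(2.4) + (4.4)·(4.4) + (-2.6)·(-2.6)) / 4 = 41.2/4 = 10.3
  S[X_1,X_2] = ((-1.6)·(-0.2) + (-2.6)·(-4.2) + (2.4)·(-0.2) + (4.4)·(2.8) + (-2.6)·(1.8)) / 4 = 18.4/4 = 4.6
  S[X_2,X_2] = ((-0.2)·(-0.2) + (-4.2)·(-4.2) + (-0.2)·(-0.2) + (2.8)·(2.8) + (1.8)·(1.8)) / 4 = 28.8/4 = 7.2
  S = [[10.3, 4.6],
 [4.6, 7.2]].

Step 3 — invert S. det(S) = 10.3·7.2 - (4.6)² = 53.
  S^{-1} = (1/det) · [[d, -b], [-b, a]] = [[0.1358, -0.0868],
 [-0.0868, 0.1943]].

Step 4 — quadratic form (x̄ - mu_0)^T · S^{-1} · (x̄ - mu_0):
  S^{-1} · (x̄ - mu_0) = (-0.4189, 0.8509),
  (x̄ - mu_0)^T · [...] = (-0.4)·(-0.4189) + (4.2)·(0.8509) = 3.7415.

Step 5 — scale by n: T² = 5 · 3.7415 = 18.7075.

T² ≈ 18.7075


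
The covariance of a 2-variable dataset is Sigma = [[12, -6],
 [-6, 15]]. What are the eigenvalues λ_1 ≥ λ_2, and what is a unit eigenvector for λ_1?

Step 1 — characteristic polynomial of 2×2 Sigma:
  det(Sigma - λI) = λ² - trace · λ + det = 0.
  trace = 12 + 15 = 27, det = 12·15 - (-6)² = 144.
Step 2 — discriminant:
  Δ = trace² - 4·det = 729 - 576 = 153.
Step 3 — eigenvalues:
  λ = (trace ± √Δ)/2 = (27 ± 12.3693)/2,
  λ_1 = 19.6847,  λ_2 = 7.3153.

Step 4 — unit eigenvector for λ_1: solve (Sigma - λ_1 I)v = 0. First row:
  (12 - 19.6847)·v_x + (-6)·v_y = 0, i.e. (-7.6847)·v_x + (-6)·v_y = 0,
  so v ∝ (b, λ_1 - a) = (-6, 7.6847); multiply by -1 so the first entry is positive: u = (6, -7.6847).
  ||u|| = √((6)² + (-7.6847)²) = √(95.054) ≈ 9.7496,
  v_1 = u/||u|| ≈ (0.6154, -0.7882) (||v_1|| = 1).

λ_1 = 19.6847,  λ_2 = 7.3153;  v_1 ≈ (0.6154, -0.7882)


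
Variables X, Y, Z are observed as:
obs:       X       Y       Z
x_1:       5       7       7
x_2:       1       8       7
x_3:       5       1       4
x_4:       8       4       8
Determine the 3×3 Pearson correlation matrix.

Step 1 — column means:
  mean(X) = (5 + 1 + 5 + 8) / 4 = 19/4 = 4.75
  mean(Y) = (7 + 8 + 1 + 4) / 4 = 20/4 = 5
  mean(Z) = (7 + 7 + 4 + 8) / 4 = 26/4 = 6.5

Step 2 — sample variances and covariances s[i,j] = (1/(n-1)) · Σ_k (x_{k,i} - mean_i) · (x_{k,j} - mean_j), with n-1 = 3:
  s[X,X] = ((0.25)·(0.25) + (-3.75)·(-3.75) + (0.25)·(0.25) + (3.25)·(3.25)) / 3 = 24.75/3 = 8.25
  s[X,Y] = ((0.25)·(2) + (-3.75)·(3) + (0.25)·(-4) + (3.25)·(-1)) / 3 = -15/3 = -5
  s[X,Z] = ((0.25)·(0.5) + (-3.75)·(0.5) + (0.25)·(-2.5) + (3.25)·(1.5)) / 3 = 2.5/3 = 0.8333
  s[Y,Y] = ((2)·(2) + (3)·(3) + (-4)·(-4) + (-1)·(-1)) / 3 = 30/3 = 10
  s[Y,Z] = ((2)·(0.5) + (3)·(0.5) + (-4)·(-2.5) + (-1)·(1.5)) / 3 = 11/3 = 3.6667
  s[Z,Z] = ((0.5)·(0.5) + (0.5)·(0.5) + (-2.5)·(-2.5) + (1.5)·(1.5)) / 3 = 9/3 = 3
  Sample standard deviations s_i = √(s[i,i]):
  s(X) = √(8.25) = 2.8723
  s(Y) = √(10) = 3.1623
  s(Z) = √(3) = 1.7321

Step 3 — r_{ij} = s_{ij} / (s_i · s_j):
  r[X,X] = 1 (diagonal).
  r[X,Y] = -5 / (2.8723 · 3.1623) = -5 / 9.083 = -0.5505
  r[X,Z] = 0.8333 / (2.8723 · 1.7321) = 0.8333 / 4.9749 = 0.1675
  r[Y,Y] = 1 (diagonal).
  r[Y,Z] = 3.6667 / (3.1623 · 1.7321) = 3.6667 / 5.4772 = 0.6694
  r[Z,Z] = 1 (diagonal).

R is symmetric with unit diagonal. Assembling:

R = [[1, -0.5505, 0.1675],
 [-0.5505, 1, 0.6694],
 [0.1675, 0.6694, 1]]


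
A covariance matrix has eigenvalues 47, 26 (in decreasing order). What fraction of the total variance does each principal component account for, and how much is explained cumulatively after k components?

Step 1 — total variance = trace(Sigma) = Σ λ_i = 47 + 26 = 73.

Step 2 — fraction explained by component i = λ_i / Σ λ:
  PC1: 47/73 = 0.6438
  PC2: 26/73 = 0.3562

Step 3 — cumulative fraction after k components = (λ_1 + ... + λ_k) / Σ λ:
  k = 1: 47/73 = 0.6438
  k = 2: (47 + 26)/73 = 73/73 = 1

Summary (fraction, with percent):

explained: PC1 0.6438 (64.38%), PC2 0.3562 (35.62%);  cumulative: 0.6438, 1


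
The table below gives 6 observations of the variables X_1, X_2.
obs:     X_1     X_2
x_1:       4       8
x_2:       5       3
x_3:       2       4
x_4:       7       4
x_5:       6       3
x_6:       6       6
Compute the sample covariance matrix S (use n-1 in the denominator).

Step 1 — column means:
  mean(X_1) = (4 + 5 + 2 + 7 + 6 + 6) / 6 = 30/6 = 5
  mean(X_2) = (8 + 3 + 4 + 4 + 3 + 6) / 6 = 28/6 = 4.6667

Step 2 — sample covariance S[i,j] = (1/(n-1)) · Σ_k (x_{k,i} - mean_i) · (x_{k,j} - mean_j), with n-1 = 5.
  S[X_1,X_1] = ((-1)·(-1) + (0)·(0) + (-3)·(-3) + (2)·(2) + (1)·(1) + (1)·(1)) / 5 = 16/5 = 3.2
  S[X_1,X_2] = ((-1)·(3.3333) + (0)·(-1.6667) + (-3)·(-0.6667) + (2)·(-0.6667) + (1)·(-1.6667) + (1)·(1.3333)) / 5 = -3/5 = -0.6
  S[X_2,X_2] = ((3.3333)·(3.3333) + (-1.6667)·(-1.6667) + (-0.6667)·(-0.6667) + (-0.6667)·(-0.6667) + (-1.6667)·(-1.6667) + (1.3333)·(1.3333)) / 5 = 19.3333/5 = 3.8667

S is symmetric (S[j,i] = S[i,j]). Assembling:

S = [[3.2, -0.6],
 [-0.6, 3.8667]]


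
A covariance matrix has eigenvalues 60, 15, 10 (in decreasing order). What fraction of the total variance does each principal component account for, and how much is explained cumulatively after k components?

Step 1 — total variance = trace(Sigma) = Σ λ_i = 60 + 15 + 10 = 85.

Step 2 — fraction explained by component i = λ_i / Σ λ:
  PC1: 60/85 = 0.7059
  PC2: 15/85 = 0.1765
  PC3: 10/85 = 0.1176

Step 3 — cumulative fraction after k components = (λ_1 + ... + λ_k) / Σ λ:
  k = 1: 60/85 = 0.7059
  k = 2: (60 + 15)/85 = 75/85 = 0.8824
  k = 3: (60 + 15 + 10)/85 = 85/85 = 1

Summary (fraction, with percent):

explained: PC1 0.7059 (70.59%), PC2 0.1765 (17.65%), PC3 0.1176 (11.76%);  cumulative: 0.7059, 0.8824, 1


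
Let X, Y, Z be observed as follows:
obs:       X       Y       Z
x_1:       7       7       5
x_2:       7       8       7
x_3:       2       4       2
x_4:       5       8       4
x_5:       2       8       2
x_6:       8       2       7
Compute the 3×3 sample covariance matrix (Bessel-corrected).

Step 1 — column means:
  mean(X) = (7 + 7 + 2 + 5 + 2 + 8) / 6 = 31/6 = 5.1667
  mean(Y) = (7 + 8 + 4 + 8 + 8 + 2) / 6 = 37/6 = 6.1667
  mean(Z) = (5 + 7 + 2 + 4 + 2 + 7) / 6 = 27/6 = 4.5

Step 2 — sample covariance S[i,j] = (1/(n-1)) · Σ_k (x_{k,i} - mean_i) · (x_{k,j} - mean_j), with n-1 = 5.
  S[X,X] = ((1.8333)·(1.8333) + (1.8333)·(1.8333) + (-3.1667)·(-3.1667) + (-0.1667)·(-0.1667) + (-3.1667)·(-3.1667) + (2.8333)·(2.8333)) / 5 = 34.8333/5 = 6.9667
  S[X,Y] = ((1.8333)·(0.8333) + (1.8333)·(1.8333) + (-3.1667)·(-2.1667) + (-0.1667)·(1.8333) + (-3.1667)·(1.8333) + (2.8333)·(-4.1667)) / 5 = -6.1667/5 = -1.2333
  S[X,Z] = ((1.8333)·(0.5) + (1.8333)·(2.5) + (-3.1667)·(-2.5) + (-0.1667)·(-0.5) + (-3.1667)·(-2.5) + (2.8333)·(2.5)) / 5 = 28.5/5 = 5.7
  S[Y,Y] = ((0.8333)·(0.8333) + (1.8333)·(1.8333) + (-2.1667)·(-2.1667) + (1.8333)·(1.8333) + (1.8333)·(1.8333) + (-4.1667)·(-4.1667)) / 5 = 32.8333/5 = 6.5667
  S[Y,Z] = ((0.8333)·(0.5) + (1.8333)·(2.5) + (-2.1667)·(-2.5) + (1.8333)·(-0.5) + (1.8333)·(-2.5) + (-4.1667)·(2.5)) / 5 = -5.5/5 = -1.1
  S[Z,Z] = ((0.5)·(0.5) + (2.5)·(2.5) + (-2.5)·(-2.5) + (-0.5)·(-0.5) + (-2.5)·(-2.5) + (2.5)·(2.5)) / 5 = 25.5/5 = 5.1

S is symmetric (S[j,i] = S[i,j]). Assembling:

S = [[6.9667, -1.2333, 5.7],
 [-1.2333, 6.5667, -1.1],
 [5.7, -1.1, 5.1]]


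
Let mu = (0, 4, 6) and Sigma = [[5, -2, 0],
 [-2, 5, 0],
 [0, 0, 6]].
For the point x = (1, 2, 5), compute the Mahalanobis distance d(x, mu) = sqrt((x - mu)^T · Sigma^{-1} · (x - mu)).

Step 1 — centre the observation: (x - mu) = (1, -2, -1).

Step 2 — invert Sigma (cofactor / det for 3×3, or solve directly):
  Sigma^{-1} = [[0.2381, 0.0952, 0],
 [0.0952, 0.2381, 0],
 [0, 0, 0.1667]].

Step 3 — form the quadratic (x - mu)^T · Sigma^{-1} · (x - mu):
  Sigma^{-1} · (x - mu) = (0.0476, -0.381, -0.1667).
  (x - mu)^T · [Sigma^{-1} · (x - mu)] = (1)·(0.0476) + (-2)·(-0.381) + (-1)·(-0.1667) = 0.9762.

Step 4 — take square root: d = √(0.9762) ≈ 0.988.

d(x, mu) = √(0.9762) ≈ 0.988


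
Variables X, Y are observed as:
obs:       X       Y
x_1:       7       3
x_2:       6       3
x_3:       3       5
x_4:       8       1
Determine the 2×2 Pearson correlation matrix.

Step 1 — column means:
  mean(X) = (7 + 6 + 3 + 8) / 4 = 24/4 = 6
  mean(Y) = (3 + 3 + 5 + 1) / 4 = 12/4 = 3

Step 2 — sample variances and covariances s[i,j] = (1/(n-1)) · Σ_k (x_{k,i} - mean_i) · (x_{k,j} - mean_j), with n-1 = 3:
  s[X,X] = ((1)·(1) + (0)·(0) + (-3)·(-3) + (2)·(2)) / 3 = 14/3 = 4.6667
  s[X,Y] = ((1)·(0) + (0)·(0) + (-3)·(2) + (2)·(-2)) / 3 = -10/3 = -3.3333
  s[Y,Y] = ((0)·(0) + (0)·(0) + (2)·(2) + (-2)·(-2)) / 3 = 8/3 = 2.6667
  Sample standard deviations s_i = √(s[i,i]):
  s(X) = √(4.6667) = 2.1602
  s(Y) = √(2.6667) = 1.633

Step 3 — r_{ij} = s_{ij} / (s_i · s_j):
  r[X,X] = 1 (diagonal).
  r[X,Y] = -3.3333 / (2.1602 · 1.633) = -3.3333 / 3.5277 = -0.9449
  r[Y,Y] = 1 (diagonal).

R is symmetric with unit diagonal. Assembling:

R = [[1, -0.9449],
 [-0.9449, 1]]


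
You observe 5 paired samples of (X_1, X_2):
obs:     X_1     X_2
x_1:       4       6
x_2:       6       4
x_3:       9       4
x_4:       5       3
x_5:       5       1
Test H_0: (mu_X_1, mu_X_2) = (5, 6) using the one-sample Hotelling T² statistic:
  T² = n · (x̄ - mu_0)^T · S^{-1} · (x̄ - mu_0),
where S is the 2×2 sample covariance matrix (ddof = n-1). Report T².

Step 1 — sample mean vector:
  mean(X_1) = (4 + 6 + 9 + 5 + 5) / 5 = 29/5 = 5.8
  mean(X_2) = (6 + 4 + 4 + 3 + 1) / 5 = 18/5 = 3.6
  x̄ = (5.8, 3.6),  deviation x̄ - mu_0 = (5.8, 3.6) - (5, 6) = (0.8, -2.4).

Step 2 — sample covariance matrix, S[i,j] = (1/(n-1)) · Σ_k (x_{k,i} - mean_i) · (x_{k,j} - mean_j), divisor n-1 = 4:
  S[X_1,X_1] = ((-1.8)·(-1.8) + (0.2)·(0.2) + (3.2)·(3.2) + (-0.8)·(-0.8) + (-0.8)·(-0.8)) / 4 = 14.8/4 = 3.7
  S[X_1,X_2] = ((-1.8)·(2.4) + (0.2)·(0.4) + (3.2)·(0.4) + (-0.8)·(-0.6) + (-0.8)·(-2.6)) / 4 = -0.4/4 = -0.1
  S[X_2,X_2] = ((2.4)·(2.4) + (0.4)·(0.4) + (0.4)·(0.4) + (-0.6)·(-0.6) + (-2.6)·(-2.6)) / 4 = 13.2/4 = 3.3
  S = [[3.7, -0.1],
 [-0.1, 3.3]].

Step 3 — invert S. det(S) = 3.7·3.3 - (-0.1)² = 12.2.
  S^{-1} = (1/det) · [[d, -b], [-b, a]] = [[0.2705, 0.0082],
 [0.0082, 0.3033]].

Step 4 — quadratic form (x̄ - mu_0)^T · S^{-1} · (x̄ - mu_0):
  S^{-1} · (x̄ - mu_0) = (0.1967, -0.7213),
  (x̄ - mu_0)^T · [...] = (0.8)·(0.1967) + (-2.4)·(-0.7213) = 1.8885.

Step 5 — scale by n: T² = 5 · 1.8885 = 9.4426.

T² ≈ 9.4426
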